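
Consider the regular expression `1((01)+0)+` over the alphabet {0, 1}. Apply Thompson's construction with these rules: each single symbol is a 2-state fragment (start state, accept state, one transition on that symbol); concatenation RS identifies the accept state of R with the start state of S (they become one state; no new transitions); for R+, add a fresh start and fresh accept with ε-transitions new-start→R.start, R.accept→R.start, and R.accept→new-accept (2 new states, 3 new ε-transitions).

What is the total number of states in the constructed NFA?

9

Bottom-up over the parse tree:
Each of the 4 symbol leaves contributes a 2-state fragment.
  01 → 3 states
  (01)+ → 5 states
  (01)+0 → 6 states
  ((01)+0)+ → 8 states
  1((01)+0)+ → 9 states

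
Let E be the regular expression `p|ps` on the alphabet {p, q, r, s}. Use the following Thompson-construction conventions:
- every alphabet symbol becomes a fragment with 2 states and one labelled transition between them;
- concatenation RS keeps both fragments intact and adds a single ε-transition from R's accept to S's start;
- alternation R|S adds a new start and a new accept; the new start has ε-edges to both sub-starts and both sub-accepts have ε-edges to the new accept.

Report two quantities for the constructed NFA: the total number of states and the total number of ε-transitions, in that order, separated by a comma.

Bottom-up over the parse tree:
Each of the 3 symbol leaves contributes 2 states and 0 ε-transitions.
  ps = 4 states, 1 ε-transition
  p|ps = 8 states, 5 ε-transitions

8, 5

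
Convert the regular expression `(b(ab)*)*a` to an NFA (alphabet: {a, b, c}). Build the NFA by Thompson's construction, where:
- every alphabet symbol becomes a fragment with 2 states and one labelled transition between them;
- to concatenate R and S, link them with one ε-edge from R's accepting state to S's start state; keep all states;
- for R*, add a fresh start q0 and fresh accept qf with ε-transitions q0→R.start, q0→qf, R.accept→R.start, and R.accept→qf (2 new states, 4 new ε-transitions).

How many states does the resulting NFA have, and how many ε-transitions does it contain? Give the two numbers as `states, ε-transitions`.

Bottom-up over the parse tree:
Each of the 4 symbol leaves contributes 2 states and 0 ε-transitions.
  ab : 4 states, 1 ε-transition
  (ab)* : 6 states, 5 ε-transitions
  b(ab)* : 8 states, 6 ε-transitions
  (b(ab)*)* : 10 states, 10 ε-transitions
  (b(ab)*)*a : 12 states, 11 ε-transitions

12, 11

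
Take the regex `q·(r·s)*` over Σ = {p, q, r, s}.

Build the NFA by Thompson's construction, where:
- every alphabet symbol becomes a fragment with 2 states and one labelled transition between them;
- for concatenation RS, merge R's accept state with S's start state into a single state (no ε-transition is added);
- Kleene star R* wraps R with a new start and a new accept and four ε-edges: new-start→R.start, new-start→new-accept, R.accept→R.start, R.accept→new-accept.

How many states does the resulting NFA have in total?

6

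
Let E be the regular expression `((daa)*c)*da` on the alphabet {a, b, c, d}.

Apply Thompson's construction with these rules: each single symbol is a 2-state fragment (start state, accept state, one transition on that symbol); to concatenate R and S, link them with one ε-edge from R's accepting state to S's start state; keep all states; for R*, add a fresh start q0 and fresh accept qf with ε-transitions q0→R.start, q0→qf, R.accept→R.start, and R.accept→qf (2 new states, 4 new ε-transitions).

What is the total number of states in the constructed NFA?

16

Per subexpression:
Each of the 6 symbol leaves contributes a 2-state fragment.
  daa — 6 states
  (daa)* — 8 states
  (daa)*c — 10 states
  ((daa)*c)* — 12 states
  ((daa)*c)*da — 16 states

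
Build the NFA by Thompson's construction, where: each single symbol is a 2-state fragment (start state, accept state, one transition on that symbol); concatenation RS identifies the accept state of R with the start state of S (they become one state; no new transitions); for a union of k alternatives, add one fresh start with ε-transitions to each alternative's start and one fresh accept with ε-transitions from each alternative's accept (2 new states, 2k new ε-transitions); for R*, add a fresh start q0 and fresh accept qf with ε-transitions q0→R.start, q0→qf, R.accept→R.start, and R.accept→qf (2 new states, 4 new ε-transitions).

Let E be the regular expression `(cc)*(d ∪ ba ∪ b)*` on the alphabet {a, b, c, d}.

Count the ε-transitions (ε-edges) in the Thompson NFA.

14

Per subexpression:
Each of the 6 symbol leaves contributes 0 ε-transitions.
  cc → 0 ε-transitions
  (cc)* → 4 ε-transitions
  ba → 0 ε-transitions
  d ∪ ba ∪ b → 6 ε-transitions
  (d ∪ ba ∪ b)* → 10 ε-transitions
  (cc)*(d ∪ ba ∪ b)* → 14 ε-transitions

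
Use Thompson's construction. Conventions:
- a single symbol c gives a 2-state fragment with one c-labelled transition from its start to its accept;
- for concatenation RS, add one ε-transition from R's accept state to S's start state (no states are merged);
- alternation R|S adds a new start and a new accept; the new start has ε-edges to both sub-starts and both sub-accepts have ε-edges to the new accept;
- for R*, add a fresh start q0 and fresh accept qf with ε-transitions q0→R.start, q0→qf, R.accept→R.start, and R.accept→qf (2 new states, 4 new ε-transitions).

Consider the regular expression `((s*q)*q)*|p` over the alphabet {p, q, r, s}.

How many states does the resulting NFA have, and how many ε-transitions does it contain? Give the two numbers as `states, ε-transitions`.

16, 18

Recursing over subexpressions:
Each of the 4 symbol leaves contributes 2 states and 0 ε-transitions.
  s* : 4 states, 4 ε-transitions
  s*q : 6 states, 5 ε-transitions
  (s*q)* : 8 states, 9 ε-transitions
  (s*q)*q : 10 states, 10 ε-transitions
  ((s*q)*q)* : 12 states, 14 ε-transitions
  ((s*q)*q)*|p : 16 states, 18 ε-transitions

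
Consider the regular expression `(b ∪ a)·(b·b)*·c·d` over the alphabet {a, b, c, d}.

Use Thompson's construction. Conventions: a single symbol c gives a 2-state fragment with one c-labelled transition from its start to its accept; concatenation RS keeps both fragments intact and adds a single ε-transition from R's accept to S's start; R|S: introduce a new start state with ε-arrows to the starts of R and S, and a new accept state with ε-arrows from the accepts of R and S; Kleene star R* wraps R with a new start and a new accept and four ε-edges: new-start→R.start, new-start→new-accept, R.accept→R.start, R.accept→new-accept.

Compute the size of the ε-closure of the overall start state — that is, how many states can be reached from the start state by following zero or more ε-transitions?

Let C(F) = |ε-closure(F.start)| within fragment F, and note whether F accepts ε. Symbol fragments have C = 1 and do not accept ε. Then:
  b ∪ a : new start ε-reaches every alternative's start; none of them accept ε, so the new accept is not reached: |closure| = 1 + 1 + 1 = 3
  b·b : |closure| equals the left operand's closure size = 1 (its accept is not ε-reachable, so the closure stops there)
  (b·b)* : |closure| = 1 (new start) + 1 (body) + 1 (new accept) = 3
  (b ∪ a)·(b·b)*·c·d : same as the first factor's closure: |closure| = 3

3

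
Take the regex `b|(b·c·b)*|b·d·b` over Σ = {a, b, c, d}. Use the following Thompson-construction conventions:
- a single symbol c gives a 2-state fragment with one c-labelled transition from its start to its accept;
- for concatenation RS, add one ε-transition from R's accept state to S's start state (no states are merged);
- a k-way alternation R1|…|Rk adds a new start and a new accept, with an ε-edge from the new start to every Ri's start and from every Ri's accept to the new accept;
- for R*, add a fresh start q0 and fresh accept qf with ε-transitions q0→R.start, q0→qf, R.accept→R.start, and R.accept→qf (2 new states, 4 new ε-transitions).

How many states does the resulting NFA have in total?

18

Building bottom-up:
Each of the 7 symbol leaves contributes a 2-state fragment.
  b·c·b : 6 states
  (b·c·b)* : 8 states
  b·d·b : 6 states
  b|(b·c·b)*|b·d·b : 18 states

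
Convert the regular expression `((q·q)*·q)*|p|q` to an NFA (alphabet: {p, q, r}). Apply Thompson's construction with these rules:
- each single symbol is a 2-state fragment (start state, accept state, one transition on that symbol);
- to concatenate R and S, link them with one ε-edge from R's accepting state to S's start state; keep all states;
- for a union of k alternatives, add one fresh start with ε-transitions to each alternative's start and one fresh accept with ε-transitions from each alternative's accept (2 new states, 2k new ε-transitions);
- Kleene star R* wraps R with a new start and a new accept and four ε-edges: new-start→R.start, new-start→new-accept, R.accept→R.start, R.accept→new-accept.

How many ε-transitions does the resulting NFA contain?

16

Recursing over subexpressions:
Each of the 5 symbol leaves contributes 0 ε-transitions.
  q·q → 1 ε-transition
  (q·q)* → 5 ε-transitions
  (q·q)*·q → 6 ε-transitions
  ((q·q)*·q)* → 10 ε-transitions
  ((q·q)*·q)*|p|q → 16 ε-transitions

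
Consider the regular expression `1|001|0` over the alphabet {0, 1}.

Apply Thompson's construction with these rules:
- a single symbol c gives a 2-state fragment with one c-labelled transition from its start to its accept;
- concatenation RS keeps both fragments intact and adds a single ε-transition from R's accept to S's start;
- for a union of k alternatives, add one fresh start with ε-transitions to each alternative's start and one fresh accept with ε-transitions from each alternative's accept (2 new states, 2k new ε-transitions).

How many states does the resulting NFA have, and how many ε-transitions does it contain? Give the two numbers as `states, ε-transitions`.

Recursing over subexpressions:
Each of the 5 symbol leaves contributes 2 states and 0 ε-transitions.
  001 — 6 states, 2 ε-transitions
  1|001|0 — 12 states, 8 ε-transitions

12, 8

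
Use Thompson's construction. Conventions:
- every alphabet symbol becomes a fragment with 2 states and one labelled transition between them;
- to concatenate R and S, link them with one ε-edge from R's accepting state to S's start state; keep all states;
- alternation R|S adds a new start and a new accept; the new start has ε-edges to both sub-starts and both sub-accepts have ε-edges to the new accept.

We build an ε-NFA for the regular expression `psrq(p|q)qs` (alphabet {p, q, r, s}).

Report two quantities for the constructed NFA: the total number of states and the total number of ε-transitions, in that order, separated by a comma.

By structural recursion:
Each of the 8 symbol leaves contributes 2 states and 0 ε-transitions.
  p|q → 6 states, 4 ε-transitions
  psrq(p|q)qs → 18 states, 10 ε-transitions

18, 10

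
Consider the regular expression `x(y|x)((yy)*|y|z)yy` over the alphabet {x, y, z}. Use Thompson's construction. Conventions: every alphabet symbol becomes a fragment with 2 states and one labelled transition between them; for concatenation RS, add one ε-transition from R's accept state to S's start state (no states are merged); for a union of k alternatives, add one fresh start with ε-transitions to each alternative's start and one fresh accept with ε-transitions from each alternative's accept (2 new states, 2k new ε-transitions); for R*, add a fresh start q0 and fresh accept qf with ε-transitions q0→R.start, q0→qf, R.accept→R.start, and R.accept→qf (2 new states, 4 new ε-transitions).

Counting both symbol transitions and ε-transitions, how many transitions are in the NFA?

28

Recursing over subexpressions:
Each of the 9 symbol leaves contributes 1 transition (1 symbol, 0 ε).
  y|x — 6 transitions (2 symbol, 4 ε)
  yy — 3 transitions (2 symbol, 1 ε)
  (yy)* — 7 transitions (2 symbol, 5 ε)
  (yy)*|y|z — 15 transitions (4 symbol, 11 ε)
  x(y|x)((yy)*|y|z)yy — 28 transitions (9 symbol, 19 ε)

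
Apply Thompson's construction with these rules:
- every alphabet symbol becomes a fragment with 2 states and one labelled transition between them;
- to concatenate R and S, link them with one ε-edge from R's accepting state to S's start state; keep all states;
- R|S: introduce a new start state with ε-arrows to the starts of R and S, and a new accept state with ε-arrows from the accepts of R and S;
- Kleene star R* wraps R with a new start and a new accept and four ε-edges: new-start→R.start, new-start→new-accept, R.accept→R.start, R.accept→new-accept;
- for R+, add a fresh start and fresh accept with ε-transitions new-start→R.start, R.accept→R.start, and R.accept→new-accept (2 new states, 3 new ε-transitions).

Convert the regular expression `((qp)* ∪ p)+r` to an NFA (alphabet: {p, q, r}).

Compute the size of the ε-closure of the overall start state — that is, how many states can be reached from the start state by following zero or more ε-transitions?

Let C(F) = |ε-closure(F.start)| within fragment F, and note whether F accepts ε. Symbol fragments have C = 1 and do not accept ε. Then:
  qp : same as the first factor's closure: |closure| = 1
  (qp)* : the star's fresh start ε-reaches both the body's start and the fresh accept: |closure| = 2 + 1 = 3
  (qp)* ∪ p : |closure| = 1 (new start) + (3 + 1) + 1 (new accept, since some branch ε-reaches its own accept) = 6
  ((qp)* ∪ p)+ : new start ε-reaches the body's start; the body's accept is ε-reachable, so the new accept is too: |closure| = 1 + 6 + 1 = 8
  ((qp)* ∪ p)+r : the left operand accepts ε, so the closure extends into the next operand (via the concat ε-link); |closure| = 8 + 1 = 9

9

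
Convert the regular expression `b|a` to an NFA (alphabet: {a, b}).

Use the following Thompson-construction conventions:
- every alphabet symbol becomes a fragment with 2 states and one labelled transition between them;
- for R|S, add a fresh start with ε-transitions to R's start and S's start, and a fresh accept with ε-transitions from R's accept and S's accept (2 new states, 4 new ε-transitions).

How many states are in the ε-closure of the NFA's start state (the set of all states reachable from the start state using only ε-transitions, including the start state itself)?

3

Let C(F) = |ε-closure(F.start)| within fragment F, and note whether F accepts ε. Symbol fragments have C = 1 and do not accept ε. Then:
  b|a — new start ε-reaches every alternative's start; none of them accept ε, so the new accept is not reached: |closure| = 1 + 1 + 1 = 3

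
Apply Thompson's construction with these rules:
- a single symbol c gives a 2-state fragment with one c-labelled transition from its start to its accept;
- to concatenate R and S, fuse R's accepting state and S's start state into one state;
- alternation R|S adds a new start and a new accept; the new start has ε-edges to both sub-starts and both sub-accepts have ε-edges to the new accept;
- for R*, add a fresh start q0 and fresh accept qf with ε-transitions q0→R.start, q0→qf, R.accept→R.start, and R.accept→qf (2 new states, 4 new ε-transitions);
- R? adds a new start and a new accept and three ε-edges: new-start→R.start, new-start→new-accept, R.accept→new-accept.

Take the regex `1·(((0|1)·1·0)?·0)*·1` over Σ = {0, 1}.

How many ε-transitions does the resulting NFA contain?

By structural recursion:
Each of the 7 symbol leaves contributes 0 ε-transitions.
  0|1 = 4 ε-transitions
  (0|1)·1·0 = 4 ε-transitions
  ((0|1)·1·0)? = 7 ε-transitions
  ((0|1)·1·0)?·0 = 7 ε-transitions
  (((0|1)·1·0)?·0)* = 11 ε-transitions
  1·(((0|1)·1·0)?·0)*·1 = 11 ε-transitions

11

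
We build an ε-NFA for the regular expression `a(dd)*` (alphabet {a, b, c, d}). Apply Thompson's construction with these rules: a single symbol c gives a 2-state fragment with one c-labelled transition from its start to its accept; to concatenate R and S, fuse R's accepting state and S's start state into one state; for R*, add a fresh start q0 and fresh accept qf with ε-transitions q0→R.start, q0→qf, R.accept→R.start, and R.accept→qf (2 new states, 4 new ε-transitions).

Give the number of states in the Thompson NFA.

Recursing over subexpressions:
Each of the 3 symbol leaves contributes a 2-state fragment.
  dd → 3 states
  (dd)* → 5 states
  a(dd)* → 6 states

6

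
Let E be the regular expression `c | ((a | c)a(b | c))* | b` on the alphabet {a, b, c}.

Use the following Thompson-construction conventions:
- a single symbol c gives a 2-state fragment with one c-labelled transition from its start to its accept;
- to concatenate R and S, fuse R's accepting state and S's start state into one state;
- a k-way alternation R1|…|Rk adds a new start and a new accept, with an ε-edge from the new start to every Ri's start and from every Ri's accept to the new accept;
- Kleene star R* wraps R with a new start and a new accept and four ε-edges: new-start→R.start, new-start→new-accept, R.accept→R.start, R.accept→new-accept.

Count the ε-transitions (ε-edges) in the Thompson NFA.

18

Recursing over subexpressions:
Each of the 7 symbol leaves contributes 0 ε-transitions.
  a | c = 4 ε-transitions
  b | c = 4 ε-transitions
  (a | c)a(b | c) = 8 ε-transitions
  ((a | c)a(b | c))* = 12 ε-transitions
  c | ((a | c)a(b | c))* | b = 18 ε-transitions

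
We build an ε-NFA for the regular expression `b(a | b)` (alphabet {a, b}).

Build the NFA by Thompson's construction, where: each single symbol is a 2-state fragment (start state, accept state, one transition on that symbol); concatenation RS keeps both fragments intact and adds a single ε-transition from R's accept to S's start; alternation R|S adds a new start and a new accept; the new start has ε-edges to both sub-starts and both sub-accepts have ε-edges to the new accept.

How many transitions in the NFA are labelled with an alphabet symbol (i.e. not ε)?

Building bottom-up:
Each of the 3 symbol leaves contributes exactly 1 symbol transition.
  a | b : 2 symbol transitions
  b(a | b) : 3 symbol transitions

3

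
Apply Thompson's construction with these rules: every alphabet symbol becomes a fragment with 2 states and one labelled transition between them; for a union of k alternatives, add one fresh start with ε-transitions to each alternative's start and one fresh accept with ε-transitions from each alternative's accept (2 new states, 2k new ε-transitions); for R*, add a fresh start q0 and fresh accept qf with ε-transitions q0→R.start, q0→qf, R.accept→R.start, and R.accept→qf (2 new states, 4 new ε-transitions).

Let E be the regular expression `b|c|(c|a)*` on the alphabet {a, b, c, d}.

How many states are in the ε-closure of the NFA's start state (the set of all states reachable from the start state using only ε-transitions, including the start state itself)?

Let C(F) = |ε-closure(F.start)| within fragment F, and note whether F accepts ε. Symbol fragments have C = 1 and do not accept ε. Then:
  c|a : new start ε-reaches every alternative's start; none of them accept ε, so the new accept is not reached: |ε-closure| = 1 + 1 + 1 = 3
  (c|a)* : new start has ε-edges to the inner start and to the new accept, so |ε-closure| = 2 + 3 = 5
  b|c|(c|a)* : |ε-closure| = 1 (new start) + (1 + 1 + 5) + 1 (new accept, since some branch ε-reaches its own accept) = 9

9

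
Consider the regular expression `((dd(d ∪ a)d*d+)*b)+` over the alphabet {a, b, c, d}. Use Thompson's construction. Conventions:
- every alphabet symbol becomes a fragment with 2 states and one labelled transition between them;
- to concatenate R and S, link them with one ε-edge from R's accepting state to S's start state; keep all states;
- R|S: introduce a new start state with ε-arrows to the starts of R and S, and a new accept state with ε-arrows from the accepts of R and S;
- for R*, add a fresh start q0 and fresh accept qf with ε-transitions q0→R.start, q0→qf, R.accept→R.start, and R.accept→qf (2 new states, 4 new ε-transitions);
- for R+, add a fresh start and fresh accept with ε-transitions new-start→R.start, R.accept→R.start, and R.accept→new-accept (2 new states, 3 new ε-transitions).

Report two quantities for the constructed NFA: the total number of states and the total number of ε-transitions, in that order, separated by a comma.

Building bottom-up:
Each of the 7 symbol leaves contributes 2 states and 0 ε-transitions.
  d ∪ a = 6 states, 4 ε-transitions
  d* = 4 states, 4 ε-transitions
  d+ = 4 states, 3 ε-transitions
  dd(d ∪ a)d*d+ = 18 states, 15 ε-transitions
  (dd(d ∪ a)d*d+)* = 20 states, 19 ε-transitions
  (dd(d ∪ a)d*d+)*b = 22 states, 20 ε-transitions
  ((dd(d ∪ a)d*d+)*b)+ = 24 states, 23 ε-transitions

24, 23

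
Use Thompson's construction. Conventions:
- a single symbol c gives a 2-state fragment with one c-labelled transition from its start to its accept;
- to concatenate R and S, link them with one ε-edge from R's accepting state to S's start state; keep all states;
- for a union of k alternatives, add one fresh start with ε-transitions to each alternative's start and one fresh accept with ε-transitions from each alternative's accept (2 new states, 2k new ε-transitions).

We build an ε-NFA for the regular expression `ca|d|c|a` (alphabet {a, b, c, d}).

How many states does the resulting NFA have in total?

12

By structural recursion:
Each of the 5 symbol leaves contributes a 2-state fragment.
  ca → 4 states
  ca|d|c|a → 12 states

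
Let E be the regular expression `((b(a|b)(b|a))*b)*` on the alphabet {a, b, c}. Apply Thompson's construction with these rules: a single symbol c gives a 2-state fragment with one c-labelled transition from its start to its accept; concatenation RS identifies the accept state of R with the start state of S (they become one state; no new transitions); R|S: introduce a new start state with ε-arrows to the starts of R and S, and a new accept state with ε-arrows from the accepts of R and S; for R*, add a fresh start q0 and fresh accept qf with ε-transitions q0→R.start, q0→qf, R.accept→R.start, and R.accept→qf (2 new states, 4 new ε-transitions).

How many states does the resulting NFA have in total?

17

Building bottom-up:
Each of the 6 symbol leaves contributes a 2-state fragment.
  a|b — 6 states
  b|a — 6 states
  b(a|b)(b|a) — 12 states
  (b(a|b)(b|a))* — 14 states
  (b(a|b)(b|a))*b — 15 states
  ((b(a|b)(b|a))*b)* — 17 states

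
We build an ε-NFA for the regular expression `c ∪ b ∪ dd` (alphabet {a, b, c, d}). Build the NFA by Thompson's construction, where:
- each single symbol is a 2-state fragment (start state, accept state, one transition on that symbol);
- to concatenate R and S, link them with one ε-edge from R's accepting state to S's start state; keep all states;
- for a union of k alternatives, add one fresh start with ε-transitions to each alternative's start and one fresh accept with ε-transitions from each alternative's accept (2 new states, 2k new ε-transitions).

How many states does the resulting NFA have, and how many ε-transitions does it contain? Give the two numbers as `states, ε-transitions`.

Recursing over subexpressions:
Each of the 4 symbol leaves contributes 2 states and 0 ε-transitions.
  dd = 4 states, 1 ε-transition
  c ∪ b ∪ dd = 10 states, 7 ε-transitions

10, 7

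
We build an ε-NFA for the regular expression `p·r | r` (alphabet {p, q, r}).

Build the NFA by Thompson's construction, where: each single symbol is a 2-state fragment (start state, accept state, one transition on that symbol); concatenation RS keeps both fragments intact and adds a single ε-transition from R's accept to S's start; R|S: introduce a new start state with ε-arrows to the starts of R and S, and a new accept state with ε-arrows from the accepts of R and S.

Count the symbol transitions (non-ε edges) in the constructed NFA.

By structural recursion:
Each of the 3 symbol leaves contributes exactly 1 symbol transition.
  p·r = 2 symbol transitions
  p·r | r = 3 symbol transitions

3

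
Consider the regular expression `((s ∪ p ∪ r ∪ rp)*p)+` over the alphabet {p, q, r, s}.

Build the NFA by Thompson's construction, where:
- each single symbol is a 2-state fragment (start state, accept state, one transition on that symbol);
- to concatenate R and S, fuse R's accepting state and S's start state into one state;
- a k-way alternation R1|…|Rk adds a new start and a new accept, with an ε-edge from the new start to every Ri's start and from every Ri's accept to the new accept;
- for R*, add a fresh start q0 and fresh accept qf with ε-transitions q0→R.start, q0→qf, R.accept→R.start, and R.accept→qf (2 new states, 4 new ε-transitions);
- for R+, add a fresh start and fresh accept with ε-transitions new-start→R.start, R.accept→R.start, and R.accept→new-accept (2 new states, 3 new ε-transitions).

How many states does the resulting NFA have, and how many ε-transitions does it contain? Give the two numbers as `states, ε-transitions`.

16, 15

Per subexpression:
Each of the 6 symbol leaves contributes 2 states and 0 ε-transitions.
  rp = 3 states, 0 ε-transitions
  s ∪ p ∪ r ∪ rp = 11 states, 8 ε-transitions
  (s ∪ p ∪ r ∪ rp)* = 13 states, 12 ε-transitions
  (s ∪ p ∪ r ∪ rp)*p = 14 states, 12 ε-transitions
  ((s ∪ p ∪ r ∪ rp)*p)+ = 16 states, 15 ε-transitions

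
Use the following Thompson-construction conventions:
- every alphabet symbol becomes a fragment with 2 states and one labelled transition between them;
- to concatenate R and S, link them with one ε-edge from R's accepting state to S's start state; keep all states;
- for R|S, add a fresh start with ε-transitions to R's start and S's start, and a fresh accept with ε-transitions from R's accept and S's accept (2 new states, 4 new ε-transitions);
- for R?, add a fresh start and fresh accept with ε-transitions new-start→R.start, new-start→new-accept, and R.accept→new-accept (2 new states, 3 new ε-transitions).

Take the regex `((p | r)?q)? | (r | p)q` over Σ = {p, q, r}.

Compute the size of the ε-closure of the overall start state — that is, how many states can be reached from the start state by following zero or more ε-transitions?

13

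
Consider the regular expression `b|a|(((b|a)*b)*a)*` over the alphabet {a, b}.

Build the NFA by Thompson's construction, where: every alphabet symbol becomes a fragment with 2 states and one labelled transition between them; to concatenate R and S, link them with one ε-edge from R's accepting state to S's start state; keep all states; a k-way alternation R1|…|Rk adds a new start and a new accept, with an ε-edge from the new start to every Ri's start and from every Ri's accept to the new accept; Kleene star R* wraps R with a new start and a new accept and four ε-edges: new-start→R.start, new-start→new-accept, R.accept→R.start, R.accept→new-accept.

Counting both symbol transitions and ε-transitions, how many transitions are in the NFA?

30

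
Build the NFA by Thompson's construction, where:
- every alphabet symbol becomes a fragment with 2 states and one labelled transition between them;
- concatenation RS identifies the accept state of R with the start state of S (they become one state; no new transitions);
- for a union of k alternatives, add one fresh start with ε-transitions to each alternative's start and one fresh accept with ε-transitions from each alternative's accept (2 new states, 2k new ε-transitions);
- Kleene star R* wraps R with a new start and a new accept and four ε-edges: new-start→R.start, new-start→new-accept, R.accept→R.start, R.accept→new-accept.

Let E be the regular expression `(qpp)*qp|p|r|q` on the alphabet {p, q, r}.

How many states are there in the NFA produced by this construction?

By structural recursion:
Each of the 8 symbol leaves contributes a 2-state fragment.
  qpp → 4 states
  (qpp)* → 6 states
  (qpp)*qp → 8 states
  (qpp)*qp|p|r|q → 16 states

16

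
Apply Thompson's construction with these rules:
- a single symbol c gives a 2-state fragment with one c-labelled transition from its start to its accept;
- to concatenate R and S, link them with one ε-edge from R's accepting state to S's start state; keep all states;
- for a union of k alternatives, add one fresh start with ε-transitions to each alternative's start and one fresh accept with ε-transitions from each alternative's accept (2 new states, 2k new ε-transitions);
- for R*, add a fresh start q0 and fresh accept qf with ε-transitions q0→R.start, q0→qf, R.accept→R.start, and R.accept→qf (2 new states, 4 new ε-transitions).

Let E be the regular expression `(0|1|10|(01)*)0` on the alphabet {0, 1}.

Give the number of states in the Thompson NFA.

18

Bottom-up over the parse tree:
Each of the 7 symbol leaves contributes a 2-state fragment.
  10 — 4 states
  01 — 4 states
  (01)* — 6 states
  0|1|10|(01)* — 16 states
  (0|1|10|(01)*)0 — 18 states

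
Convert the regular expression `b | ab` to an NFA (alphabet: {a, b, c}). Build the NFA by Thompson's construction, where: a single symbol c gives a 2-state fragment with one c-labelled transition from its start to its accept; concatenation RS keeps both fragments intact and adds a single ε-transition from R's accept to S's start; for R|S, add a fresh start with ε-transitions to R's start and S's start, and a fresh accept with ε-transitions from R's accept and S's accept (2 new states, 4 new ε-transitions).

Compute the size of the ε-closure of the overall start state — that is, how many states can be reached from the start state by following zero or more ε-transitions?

3

Compute the ε-closure size of each fragment's start state recursively; a symbol fragment's start has no outgoing ε-edge, so its closure is just itself (size 1).
  ab : |ε-closure| equals the left operand's closure size = 1 (its accept is not ε-reachable, so the closure stops there)
  b | ab : new start ε-reaches every alternative's start; none of them accept ε, so the new accept is not reached: |ε-closure| = 1 + 1 + 1 = 3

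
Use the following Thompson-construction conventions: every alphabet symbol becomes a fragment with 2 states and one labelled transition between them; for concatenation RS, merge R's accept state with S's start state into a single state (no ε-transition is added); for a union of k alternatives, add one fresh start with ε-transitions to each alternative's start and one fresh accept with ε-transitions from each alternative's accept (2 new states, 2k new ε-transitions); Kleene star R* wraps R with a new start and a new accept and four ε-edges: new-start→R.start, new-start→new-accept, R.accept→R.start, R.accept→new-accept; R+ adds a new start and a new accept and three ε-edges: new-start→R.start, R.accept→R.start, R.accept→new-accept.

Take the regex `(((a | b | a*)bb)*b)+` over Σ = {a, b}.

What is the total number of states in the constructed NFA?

Bottom-up over the parse tree:
Each of the 6 symbol leaves contributes a 2-state fragment.
  a* : 4 states
  a | b | a* : 10 states
  (a | b | a*)bb : 12 states
  ((a | b | a*)bb)* : 14 states
  ((a | b | a*)bb)*b : 15 states
  (((a | b | a*)bb)*b)+ : 17 states

17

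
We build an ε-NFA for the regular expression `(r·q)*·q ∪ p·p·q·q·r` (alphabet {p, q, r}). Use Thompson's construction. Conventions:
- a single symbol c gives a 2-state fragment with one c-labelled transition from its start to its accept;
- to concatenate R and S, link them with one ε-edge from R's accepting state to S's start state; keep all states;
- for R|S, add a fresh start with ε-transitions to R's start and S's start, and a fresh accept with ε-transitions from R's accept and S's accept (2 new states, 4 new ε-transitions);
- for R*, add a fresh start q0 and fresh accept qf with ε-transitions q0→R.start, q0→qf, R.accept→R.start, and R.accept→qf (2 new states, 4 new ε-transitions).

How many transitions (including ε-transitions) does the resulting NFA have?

By structural recursion:
Each of the 8 symbol leaves contributes 1 transition (1 symbol, 0 ε).
  r·q : 3 transitions (2 symbol, 1 ε)
  (r·q)* : 7 transitions (2 symbol, 5 ε)
  (r·q)*·q : 9 transitions (3 symbol, 6 ε)
  p·p·q·q·r : 9 transitions (5 symbol, 4 ε)
  (r·q)*·q ∪ p·p·q·q·r : 22 transitions (8 symbol, 14 ε)

22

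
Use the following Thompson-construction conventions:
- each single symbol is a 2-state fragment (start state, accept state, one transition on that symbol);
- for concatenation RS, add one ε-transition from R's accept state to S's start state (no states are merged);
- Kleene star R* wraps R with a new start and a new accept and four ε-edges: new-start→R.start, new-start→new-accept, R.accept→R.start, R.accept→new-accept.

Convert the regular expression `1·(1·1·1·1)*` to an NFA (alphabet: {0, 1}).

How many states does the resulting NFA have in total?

12

By structural recursion:
Each of the 5 symbol leaves contributes a 2-state fragment.
  1·1·1·1 = 8 states
  (1·1·1·1)* = 10 states
  1·(1·1·1·1)* = 12 states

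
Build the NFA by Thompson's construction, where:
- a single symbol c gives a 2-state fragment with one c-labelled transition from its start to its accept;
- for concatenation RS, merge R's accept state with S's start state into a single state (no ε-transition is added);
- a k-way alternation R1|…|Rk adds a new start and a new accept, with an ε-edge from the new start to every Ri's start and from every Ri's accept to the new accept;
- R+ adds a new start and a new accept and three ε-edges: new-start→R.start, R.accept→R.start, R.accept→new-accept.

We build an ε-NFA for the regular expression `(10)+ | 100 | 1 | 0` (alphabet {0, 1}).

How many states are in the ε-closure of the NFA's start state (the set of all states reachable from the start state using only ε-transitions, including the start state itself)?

6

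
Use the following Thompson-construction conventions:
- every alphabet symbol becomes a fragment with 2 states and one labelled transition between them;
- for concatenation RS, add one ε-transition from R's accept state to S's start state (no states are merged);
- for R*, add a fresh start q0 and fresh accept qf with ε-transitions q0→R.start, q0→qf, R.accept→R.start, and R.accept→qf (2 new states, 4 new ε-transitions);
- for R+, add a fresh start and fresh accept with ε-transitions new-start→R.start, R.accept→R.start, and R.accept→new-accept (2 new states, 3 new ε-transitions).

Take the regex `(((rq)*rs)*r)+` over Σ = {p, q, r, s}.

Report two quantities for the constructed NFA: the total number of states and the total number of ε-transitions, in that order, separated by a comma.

16, 15

Bottom-up over the parse tree:
Each of the 5 symbol leaves contributes 2 states and 0 ε-transitions.
  rq → 4 states, 1 ε-transition
  (rq)* → 6 states, 5 ε-transitions
  (rq)*rs → 10 states, 7 ε-transitions
  ((rq)*rs)* → 12 states, 11 ε-transitions
  ((rq)*rs)*r → 14 states, 12 ε-transitions
  (((rq)*rs)*r)+ → 16 states, 15 ε-transitions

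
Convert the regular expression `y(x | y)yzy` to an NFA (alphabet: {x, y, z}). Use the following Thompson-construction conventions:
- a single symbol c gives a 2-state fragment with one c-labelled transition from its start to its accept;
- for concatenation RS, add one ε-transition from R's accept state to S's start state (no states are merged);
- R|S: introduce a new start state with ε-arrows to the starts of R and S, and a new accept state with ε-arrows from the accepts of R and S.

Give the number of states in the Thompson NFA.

14

By structural recursion:
Each of the 6 symbol leaves contributes a 2-state fragment.
  x | y → 6 states
  y(x | y)yzy → 14 states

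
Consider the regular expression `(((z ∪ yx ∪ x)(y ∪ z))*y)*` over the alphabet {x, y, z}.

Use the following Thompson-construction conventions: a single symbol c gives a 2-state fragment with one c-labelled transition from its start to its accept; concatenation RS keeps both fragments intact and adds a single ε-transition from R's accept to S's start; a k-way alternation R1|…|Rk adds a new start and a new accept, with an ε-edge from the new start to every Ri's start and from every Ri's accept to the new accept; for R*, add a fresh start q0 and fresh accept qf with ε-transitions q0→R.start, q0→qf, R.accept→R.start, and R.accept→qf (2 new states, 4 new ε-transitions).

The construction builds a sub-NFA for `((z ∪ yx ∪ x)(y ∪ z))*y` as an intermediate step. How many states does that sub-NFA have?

20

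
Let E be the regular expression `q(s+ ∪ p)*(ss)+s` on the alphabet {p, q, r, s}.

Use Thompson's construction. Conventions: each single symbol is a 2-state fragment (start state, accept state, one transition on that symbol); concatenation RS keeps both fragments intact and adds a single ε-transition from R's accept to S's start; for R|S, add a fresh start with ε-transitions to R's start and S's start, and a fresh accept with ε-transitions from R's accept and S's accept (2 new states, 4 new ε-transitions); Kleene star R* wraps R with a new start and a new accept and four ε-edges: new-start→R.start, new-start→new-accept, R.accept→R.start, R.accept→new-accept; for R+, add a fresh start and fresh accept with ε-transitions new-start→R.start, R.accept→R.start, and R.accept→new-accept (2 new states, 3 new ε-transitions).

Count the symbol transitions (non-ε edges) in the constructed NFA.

6

Building bottom-up:
Each of the 6 symbol leaves contributes exactly 1 symbol transition.
  s+ : 1 symbol transition
  s+ ∪ p : 2 symbol transitions
  (s+ ∪ p)* : 2 symbol transitions
  ss : 2 symbol transitions
  (ss)+ : 2 symbol transitions
  q(s+ ∪ p)*(ss)+s : 6 symbol transitions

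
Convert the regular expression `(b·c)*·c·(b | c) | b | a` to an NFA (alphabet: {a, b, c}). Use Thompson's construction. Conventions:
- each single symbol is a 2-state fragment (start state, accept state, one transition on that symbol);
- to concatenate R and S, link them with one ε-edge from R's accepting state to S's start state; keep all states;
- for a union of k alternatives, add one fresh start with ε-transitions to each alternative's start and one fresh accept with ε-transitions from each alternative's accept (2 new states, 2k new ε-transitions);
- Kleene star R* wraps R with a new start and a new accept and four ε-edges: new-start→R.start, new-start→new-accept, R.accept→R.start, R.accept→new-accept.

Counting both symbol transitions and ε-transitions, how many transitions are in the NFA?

Bottom-up over the parse tree:
Each of the 7 symbol leaves contributes 1 transition (1 symbol, 0 ε).
  b·c — 3 transitions (2 symbol, 1 ε)
  (b·c)* — 7 transitions (2 symbol, 5 ε)
  b | c — 6 transitions (2 symbol, 4 ε)
  (b·c)*·c·(b | c) — 16 transitions (5 symbol, 11 ε)
  (b·c)*·c·(b | c) | b | a — 24 transitions (7 symbol, 17 ε)

24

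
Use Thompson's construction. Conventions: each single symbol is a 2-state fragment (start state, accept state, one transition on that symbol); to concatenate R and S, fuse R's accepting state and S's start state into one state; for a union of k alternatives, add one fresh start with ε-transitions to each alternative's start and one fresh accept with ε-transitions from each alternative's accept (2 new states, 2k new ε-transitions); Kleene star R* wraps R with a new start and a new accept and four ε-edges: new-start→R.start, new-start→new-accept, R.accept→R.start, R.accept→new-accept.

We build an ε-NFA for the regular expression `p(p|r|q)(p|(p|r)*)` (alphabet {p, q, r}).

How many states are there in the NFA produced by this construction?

Building bottom-up:
Each of the 7 symbol leaves contributes a 2-state fragment.
  p|r|q : 8 states
  p|r : 6 states
  (p|r)* : 8 states
  p|(p|r)* : 12 states
  p(p|r|q)(p|(p|r)*) : 20 states

20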